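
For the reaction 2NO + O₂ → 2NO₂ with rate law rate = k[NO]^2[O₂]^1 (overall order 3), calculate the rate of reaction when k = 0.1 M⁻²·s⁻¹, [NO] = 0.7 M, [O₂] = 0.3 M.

0.0147 M/s

Step 1: The rate law is rate = k[NO]^2[O₂]^1, overall order = 2+1 = 3
Step 2: Substitute values: rate = 0.1 × (0.7)^2 × (0.3)^1
Step 3: rate = 0.1 × 0.49 × 0.3 = 0.0147 M/s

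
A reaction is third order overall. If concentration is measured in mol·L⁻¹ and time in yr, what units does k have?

(mol·L⁻¹)⁻²·yr⁻¹

Step 1: For overall order n, rate = k × (concentration)^n.
Step 2: Rate has units mol·L⁻¹·yr⁻¹; concentration term has units (mol·L⁻¹)^3.
Step 3: k = rate / (concentration)^n, so units of k = (mol·L⁻¹)^(1-3)·yr⁻¹ = (mol·L⁻¹)⁻²·yr⁻¹.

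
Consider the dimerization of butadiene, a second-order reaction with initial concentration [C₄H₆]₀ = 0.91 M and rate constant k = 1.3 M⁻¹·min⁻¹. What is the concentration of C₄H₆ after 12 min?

0.05988 M

Step 1: For a second-order reaction: 1/[C₄H₆] = 1/[C₄H₆]₀ + kt
Step 2: 1/[C₄H₆] = 1/0.91 + 1.3 × 12
Step 3: 1/[C₄H₆] = 1.099 + 15.6 = 16.7
Step 4: [C₄H₆] = 1/16.7 = 0.05988 M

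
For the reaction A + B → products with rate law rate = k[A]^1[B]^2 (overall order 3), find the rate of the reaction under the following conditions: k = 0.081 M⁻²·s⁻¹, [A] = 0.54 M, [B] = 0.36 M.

0.005669 M/s

Step 1: The rate law is rate = k[A]^1[B]^2, overall order = 1+2 = 3
Step 2: Substitute values: rate = 0.081 × (0.54)^1 × (0.36)^2
Step 3: rate = 0.081 × 0.54 × 0.1296 = 0.0056687 M/s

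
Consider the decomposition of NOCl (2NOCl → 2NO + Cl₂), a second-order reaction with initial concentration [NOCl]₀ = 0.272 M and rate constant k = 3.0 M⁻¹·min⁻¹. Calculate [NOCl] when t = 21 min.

0.015 M

Step 1: For a second-order reaction: 1/[NOCl] = 1/[NOCl]₀ + kt
Step 2: 1/[NOCl] = 1/0.272 + 3.0 × 21
Step 3: 1/[NOCl] = 3.676 + 63 = 66.68
Step 4: [NOCl] = 1/66.68 = 0.015 M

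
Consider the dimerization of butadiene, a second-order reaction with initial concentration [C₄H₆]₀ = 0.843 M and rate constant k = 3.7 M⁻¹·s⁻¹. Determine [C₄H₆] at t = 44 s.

0.006098 M

Step 1: For a second-order reaction: 1/[C₄H₆] = 1/[C₄H₆]₀ + kt
Step 2: 1/[C₄H₆] = 1/0.843 + 3.7 × 44
Step 3: 1/[C₄H₆] = 1.186 + 162.8 = 164
Step 4: [C₄H₆] = 1/164 = 0.006098 M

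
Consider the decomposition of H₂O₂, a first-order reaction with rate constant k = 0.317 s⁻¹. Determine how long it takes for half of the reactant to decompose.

2.187 s

Step 1: For a first-order reaction, t₁/₂ = ln(2)/k
Step 2: t₁/₂ = ln(2)/0.317
Step 3: t₁/₂ = 0.6931/0.317 = 2.187 s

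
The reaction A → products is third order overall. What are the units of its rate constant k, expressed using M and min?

M⁻²·min⁻¹

Step 1: For overall order n, rate = k × (concentration)^n.
Step 2: Rate has units M·min⁻¹; concentration term has units M^3.
Step 3: k = rate / (concentration)^n, so units of k = M^(1-3)·min⁻¹ = M⁻²·min⁻¹.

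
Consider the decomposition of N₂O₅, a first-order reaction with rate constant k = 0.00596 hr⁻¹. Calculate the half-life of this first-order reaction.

116.3 hr

Step 1: For a first-order reaction, t₁/₂ = ln(2)/k
Step 2: t₁/₂ = ln(2)/0.00596
Step 3: t₁/₂ = 0.6931/0.00596 = 116.3 hr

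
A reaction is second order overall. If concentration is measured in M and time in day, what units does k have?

M⁻¹·day⁻¹

Step 1: For overall order n, rate = k × (concentration)^n.
Step 2: Rate has units M·day⁻¹; concentration term has units M^2.
Step 3: k = rate / (concentration)^n, so units of k = M^(1-2)·day⁻¹ = M⁻¹·day⁻¹.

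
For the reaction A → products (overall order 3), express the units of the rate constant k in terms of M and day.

M⁻²·day⁻¹

Step 1: For overall order n, rate = k × (concentration)^n.
Step 2: Rate has units M·day⁻¹; concentration term has units M^3.
Step 3: k = rate / (concentration)^n, so units of k = M^(1-3)·day⁻¹ = M⁻²·day⁻¹.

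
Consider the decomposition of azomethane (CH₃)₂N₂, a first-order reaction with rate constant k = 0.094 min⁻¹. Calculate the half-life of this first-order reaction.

7.374 min

Step 1: For a first-order reaction, t₁/₂ = ln(2)/k
Step 2: t₁/₂ = ln(2)/0.094
Step 3: t₁/₂ = 0.6931/0.094 = 7.374 min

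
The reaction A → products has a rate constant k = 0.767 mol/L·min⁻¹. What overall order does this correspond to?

zeroth order (0)

Step 1: The units of k for an nth-order reaction are (concentration)^(1-n)·(time)⁻¹.
Step 2: Here k has units mol/L·min⁻¹, so the concentration exponent is 1.
Step 3: 1 - n = 1 ⇒ n = 0. The reaction is zeroth order.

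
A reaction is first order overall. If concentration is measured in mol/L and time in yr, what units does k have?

yr⁻¹

Step 1: For overall order n, rate = k × (concentration)^n.
Step 2: Rate has units mol/L·yr⁻¹; concentration term has units (mol/L)^1.
Step 3: k = rate / (concentration)^n, so units of k = (mol/L)^(1-1)·yr⁻¹ = yr⁻¹.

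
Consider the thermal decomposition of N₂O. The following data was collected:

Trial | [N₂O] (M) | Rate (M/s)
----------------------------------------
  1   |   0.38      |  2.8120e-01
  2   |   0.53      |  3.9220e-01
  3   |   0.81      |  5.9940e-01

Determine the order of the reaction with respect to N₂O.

first order (1)

Step 1: Compare trials to find order n where rate₂/rate₁ = ([N₂O]₂/[N₂O]₁)^n
Step 2: rate₂/rate₁ = 3.9220e-01/2.8120e-01 = 1.395
Step 3: [N₂O]₂/[N₂O]₁ = 0.53/0.38 = 1.395
Step 4: n = ln(1.395)/ln(1.395) = 1.00 ≈ 1
Step 5: The reaction is first order in N₂O.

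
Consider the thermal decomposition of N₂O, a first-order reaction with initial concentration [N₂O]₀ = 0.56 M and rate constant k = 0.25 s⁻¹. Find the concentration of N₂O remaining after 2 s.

0.3397 M

Step 1: For a first-order reaction: [N₂O] = [N₂O]₀ × e^(-kt)
Step 2: [N₂O] = 0.56 × e^(-0.25 × 2)
Step 3: [N₂O] = 0.56 × e^(-0.5)
Step 4: [N₂O] = 0.56 × 0.606531 = 0.3397 M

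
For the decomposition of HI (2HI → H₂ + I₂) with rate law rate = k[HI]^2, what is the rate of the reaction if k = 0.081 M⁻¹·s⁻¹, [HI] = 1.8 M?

0.2624 M/s

Step 1: Identify the rate law: rate = k[HI]^2
Step 2: Substitute values: rate = 0.081 × (1.8)^2
Step 3: Calculate: rate = 0.081 × 3.24 = 0.26244 M/s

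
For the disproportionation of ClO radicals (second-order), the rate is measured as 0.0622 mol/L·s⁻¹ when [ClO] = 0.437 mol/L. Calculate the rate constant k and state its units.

0.3257 (mol/L)⁻¹·s⁻¹

Step 1: rate = k[ClO]^2, so k = rate / [ClO]^2.
Step 2: k = 0.0622 / (0.437)^2 = 0.0622 / 0.191.
Step 3: k = 0.3257 (mol/L)⁻¹·s⁻¹.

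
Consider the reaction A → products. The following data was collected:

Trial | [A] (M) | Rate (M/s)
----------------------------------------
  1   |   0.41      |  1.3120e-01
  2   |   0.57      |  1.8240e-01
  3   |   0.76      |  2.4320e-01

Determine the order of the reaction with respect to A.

first order (1)

Step 1: Compare trials to find order n where rate₂/rate₁ = ([A]₂/[A]₁)^n
Step 2: rate₂/rate₁ = 1.8240e-01/1.3120e-01 = 1.39
Step 3: [A]₂/[A]₁ = 0.57/0.41 = 1.39
Step 4: n = ln(1.39)/ln(1.39) = 1.00 ≈ 1
Step 5: The reaction is first order in A.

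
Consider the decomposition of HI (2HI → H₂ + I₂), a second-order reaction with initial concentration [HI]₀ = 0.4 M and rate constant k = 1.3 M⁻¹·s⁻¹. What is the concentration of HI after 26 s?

0.02755 M

Step 1: For a second-order reaction: 1/[HI] = 1/[HI]₀ + kt
Step 2: 1/[HI] = 1/0.4 + 1.3 × 26
Step 3: 1/[HI] = 2.5 + 33.8 = 36.3
Step 4: [HI] = 1/36.3 = 0.02755 M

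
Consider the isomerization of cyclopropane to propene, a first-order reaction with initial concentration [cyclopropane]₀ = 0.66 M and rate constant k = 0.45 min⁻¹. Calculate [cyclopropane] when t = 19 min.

0.0001277 M

Step 1: For a first-order reaction: [cyclopropane] = [cyclopropane]₀ × e^(-kt)
Step 2: [cyclopropane] = 0.66 × e^(-0.45 × 19)
Step 3: [cyclopropane] = 0.66 × e^(-8.55)
Step 4: [cyclopropane] = 0.66 × 0.000193545 = 0.0001277 M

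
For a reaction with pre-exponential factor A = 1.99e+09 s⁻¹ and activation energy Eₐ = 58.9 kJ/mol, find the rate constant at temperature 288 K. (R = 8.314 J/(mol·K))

4.13e-02 s⁻¹

Step 1: Use the Arrhenius equation: k = A × exp(-Eₐ/RT)
Step 2: Convert Eₐ to J/mol: 58.9 kJ/mol = 58900 J/mol
Step 3: Calculate the exponent: -Eₐ/(RT) = -58900/(8.314 × 288) = -24.59874
Step 4: k = 1.99e+09 × exp(-24.59874)
Step 5: k = 1.99e+09 × 2.07445e-11 = 4.1282e-02 s⁻¹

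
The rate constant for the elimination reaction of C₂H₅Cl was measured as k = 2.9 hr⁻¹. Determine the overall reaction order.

first order (1)

Step 1: The units of k for an nth-order reaction are (concentration)^(1-n)·(time)⁻¹.
Step 2: Here k has units hr⁻¹, so the concentration exponent is 0.
Step 3: 1 - n = 0 ⇒ n = 1. The reaction is first order.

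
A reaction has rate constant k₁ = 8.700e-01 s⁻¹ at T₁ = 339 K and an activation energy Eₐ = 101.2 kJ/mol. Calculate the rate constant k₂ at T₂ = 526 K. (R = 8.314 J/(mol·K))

3.043e+05 s⁻¹

Step 1: Use the two-temperature Arrhenius form: ln(k₂/k₁) = -Eₐ/R × (1/T₂ - 1/T₁)
Step 2: Convert Eₐ to J/mol: 101.2 kJ/mol = 101200 J/mol
Step 3: 1/T₂ - 1/T₁ = 1/526 - 1/339 = -1.048712e-03 K⁻¹
Step 4: ln(k₂/k₁) = -101200/8.314 × -1.048712e-03 = 12.76517
Step 5: k₂ = k₁ × exp(12.76517) = 8.700e-01 × 3.49819e+05 = 3.043e+05 s⁻¹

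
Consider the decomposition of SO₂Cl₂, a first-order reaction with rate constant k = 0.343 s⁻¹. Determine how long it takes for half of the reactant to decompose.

2.021 s

Step 1: For a first-order reaction, t₁/₂ = ln(2)/k
Step 2: t₁/₂ = ln(2)/0.343
Step 3: t₁/₂ = 0.6931/0.343 = 2.021 s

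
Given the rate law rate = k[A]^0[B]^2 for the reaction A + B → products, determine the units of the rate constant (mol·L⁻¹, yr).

(mol·L⁻¹)⁻¹·yr⁻¹

Step 1: Overall order = 0 + 2 = 2.
Step 2: rate has units mol·L⁻¹·yr⁻¹; [A]^0[B]^2 has units (mol·L⁻¹)^2.
Step 3: k = rate/([A]^0[B]^2), so units of k = (mol·L⁻¹)^(1-2)·yr⁻¹ = (mol·L⁻¹)⁻¹·yr⁻¹.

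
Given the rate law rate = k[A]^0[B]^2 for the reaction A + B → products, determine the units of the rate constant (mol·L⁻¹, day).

(mol·L⁻¹)⁻¹·day⁻¹

Step 1: Overall order = 0 + 2 = 2.
Step 2: rate has units mol·L⁻¹·day⁻¹; [A]^0[B]^2 has units (mol·L⁻¹)^2.
Step 3: k = rate/([A]^0[B]^2), so units of k = (mol·L⁻¹)^(1-2)·day⁻¹ = (mol·L⁻¹)⁻¹·day⁻¹.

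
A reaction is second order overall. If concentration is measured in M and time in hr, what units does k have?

M⁻¹·hr⁻¹

Step 1: For overall order n, rate = k × (concentration)^n.
Step 2: Rate has units M·hr⁻¹; concentration term has units M^2.
Step 3: k = rate / (concentration)^n, so units of k = M^(1-2)·hr⁻¹ = M⁻¹·hr⁻¹.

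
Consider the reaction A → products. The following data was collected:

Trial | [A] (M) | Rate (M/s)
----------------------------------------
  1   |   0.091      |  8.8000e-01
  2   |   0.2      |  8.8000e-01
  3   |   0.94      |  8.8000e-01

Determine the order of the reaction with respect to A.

zeroth order (0)

Step 1: Compare trials - when concentration changes, rate stays constant.
Step 2: rate₂/rate₁ = 8.8000e-01/8.8000e-01 = 1
Step 3: [A]₂/[A]₁ = 0.2/0.091 = 2.198
Step 4: Since rate ratio ≈ (conc ratio)^0, the reaction is zeroth order.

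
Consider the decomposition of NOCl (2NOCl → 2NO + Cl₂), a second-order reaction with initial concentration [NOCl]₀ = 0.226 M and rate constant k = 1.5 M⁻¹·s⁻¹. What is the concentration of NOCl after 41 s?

0.01517 M

Step 1: For a second-order reaction: 1/[NOCl] = 1/[NOCl]₀ + kt
Step 2: 1/[NOCl] = 1/0.226 + 1.5 × 41
Step 3: 1/[NOCl] = 4.425 + 61.5 = 65.92
Step 4: [NOCl] = 1/65.92 = 0.01517 M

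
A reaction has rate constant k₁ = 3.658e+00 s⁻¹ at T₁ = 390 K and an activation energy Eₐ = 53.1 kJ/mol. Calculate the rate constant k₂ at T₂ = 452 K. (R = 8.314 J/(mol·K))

3.458e+01 s⁻¹

Step 1: Use the two-temperature Arrhenius form: ln(k₂/k₁) = -Eₐ/R × (1/T₂ - 1/T₁)
Step 2: Convert Eₐ to J/mol: 53.1 kJ/mol = 53100 J/mol
Step 3: 1/T₂ - 1/T₁ = 1/452 - 1/390 = -3.517132e-04 K⁻¹
Step 4: ln(k₂/k₁) = -53100/8.314 × -3.517132e-04 = 2.24633
Step 5: k₂ = k₁ × exp(2.24633) = 3.658e+00 × 9.45298e+00 = 3.458e+01 s⁻¹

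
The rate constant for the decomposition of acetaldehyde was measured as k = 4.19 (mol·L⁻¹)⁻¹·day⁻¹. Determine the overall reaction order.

second order (2)

Step 1: The units of k for an nth-order reaction are (concentration)^(1-n)·(time)⁻¹.
Step 2: Here k has units (mol·L⁻¹)⁻¹·day⁻¹, so the concentration exponent is -1.
Step 3: 1 - n = -1 ⇒ n = 2. The reaction is second order.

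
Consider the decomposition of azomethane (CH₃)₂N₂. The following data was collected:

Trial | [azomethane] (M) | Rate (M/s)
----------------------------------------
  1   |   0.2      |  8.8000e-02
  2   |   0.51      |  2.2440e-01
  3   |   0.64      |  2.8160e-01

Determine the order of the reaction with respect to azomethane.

first order (1)

Step 1: Compare trials to find order n where rate₂/rate₁ = ([azomethane]₂/[azomethane]₁)^n
Step 2: rate₂/rate₁ = 2.2440e-01/8.8000e-02 = 2.55
Step 3: [azomethane]₂/[azomethane]₁ = 0.51/0.2 = 2.55
Step 4: n = ln(2.55)/ln(2.55) = 1.00 ≈ 1
Step 5: The reaction is first order in azomethane.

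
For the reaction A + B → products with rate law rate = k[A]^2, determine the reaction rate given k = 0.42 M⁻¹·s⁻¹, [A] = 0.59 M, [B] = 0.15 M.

0.1462 M/s

Step 1: The rate law is rate = k[A]^2
Step 2: Note that the rate does not depend on [B] (zero order in B).
Step 3: rate = 0.42 × (0.59)^2 = 0.146202 M/s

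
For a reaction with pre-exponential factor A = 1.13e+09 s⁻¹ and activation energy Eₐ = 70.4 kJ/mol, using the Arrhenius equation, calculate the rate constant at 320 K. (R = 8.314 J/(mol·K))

3.64e-03 s⁻¹

Step 1: Use the Arrhenius equation: k = A × exp(-Eₐ/RT)
Step 2: Convert Eₐ to J/mol: 70.4 kJ/mol = 70400 J/mol
Step 3: Calculate the exponent: -Eₐ/(RT) = -70400/(8.314 × 320) = -26.46139
Step 4: k = 1.13e+09 × exp(-26.46139)
Step 5: k = 1.13e+09 × 3.22080e-12 = 3.6395e-03 s⁻¹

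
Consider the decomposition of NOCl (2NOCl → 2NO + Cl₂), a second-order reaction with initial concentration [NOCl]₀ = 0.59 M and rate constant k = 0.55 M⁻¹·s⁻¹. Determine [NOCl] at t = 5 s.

0.225 M

Step 1: For a second-order reaction: 1/[NOCl] = 1/[NOCl]₀ + kt
Step 2: 1/[NOCl] = 1/0.59 + 0.55 × 5
Step 3: 1/[NOCl] = 1.695 + 2.75 = 4.445
Step 4: [NOCl] = 1/4.445 = 0.225 M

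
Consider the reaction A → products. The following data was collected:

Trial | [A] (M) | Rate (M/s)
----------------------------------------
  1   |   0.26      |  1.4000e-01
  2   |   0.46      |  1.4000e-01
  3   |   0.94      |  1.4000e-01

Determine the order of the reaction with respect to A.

zeroth order (0)

Step 1: Compare trials - when concentration changes, rate stays constant.
Step 2: rate₂/rate₁ = 1.4000e-01/1.4000e-01 = 1
Step 3: [A]₂/[A]₁ = 0.46/0.26 = 1.769
Step 4: Since rate ratio ≈ (conc ratio)^0, the reaction is zeroth order.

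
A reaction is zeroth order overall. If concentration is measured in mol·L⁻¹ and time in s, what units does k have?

mol·L⁻¹·s⁻¹

Step 1: For overall order n, rate = k × (concentration)^n.
Step 2: Rate has units mol·L⁻¹·s⁻¹; concentration term has units (mol·L⁻¹)^0.
Step 3: k = rate / (concentration)^n, so units of k = (mol·L⁻¹)^(1-0)·s⁻¹ = mol·L⁻¹·s⁻¹.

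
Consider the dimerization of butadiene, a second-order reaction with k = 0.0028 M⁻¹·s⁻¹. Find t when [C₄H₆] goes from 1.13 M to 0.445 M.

486.5 s

Step 1: For second-order: t = (1/[C₄H₆] - 1/[C₄H₆]₀)/k
Step 2: t = (1/0.445 - 1/1.13)/0.0028
Step 3: t = (2.247 - 0.885)/0.0028
Step 4: t = 1.362/0.0028 = 486.5 s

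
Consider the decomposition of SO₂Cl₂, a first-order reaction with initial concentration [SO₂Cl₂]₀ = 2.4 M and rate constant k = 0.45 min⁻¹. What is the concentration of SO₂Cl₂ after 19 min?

0.0004645 M

Step 1: For a first-order reaction: [SO₂Cl₂] = [SO₂Cl₂]₀ × e^(-kt)
Step 2: [SO₂Cl₂] = 2.4 × e^(-0.45 × 19)
Step 3: [SO₂Cl₂] = 2.4 × e^(-8.55)
Step 4: [SO₂Cl₂] = 2.4 × 0.000193545 = 0.0004645 M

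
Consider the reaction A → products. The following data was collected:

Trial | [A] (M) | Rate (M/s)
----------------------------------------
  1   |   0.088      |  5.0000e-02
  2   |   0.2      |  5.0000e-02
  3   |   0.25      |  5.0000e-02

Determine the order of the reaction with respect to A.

zeroth order (0)

Step 1: Compare trials - when concentration changes, rate stays constant.
Step 2: rate₂/rate₁ = 5.0000e-02/5.0000e-02 = 1
Step 3: [A]₂/[A]₁ = 0.2/0.088 = 2.273
Step 4: Since rate ratio ≈ (conc ratio)^0, the reaction is zeroth order.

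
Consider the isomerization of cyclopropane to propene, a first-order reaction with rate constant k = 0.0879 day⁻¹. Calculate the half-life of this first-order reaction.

7.886 day

Step 1: For a first-order reaction, t₁/₂ = ln(2)/k
Step 2: t₁/₂ = ln(2)/0.0879
Step 3: t₁/₂ = 0.6931/0.0879 = 7.886 day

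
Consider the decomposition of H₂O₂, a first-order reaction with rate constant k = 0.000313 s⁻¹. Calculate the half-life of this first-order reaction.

2215 s

Step 1: For a first-order reaction, t₁/₂ = ln(2)/k
Step 2: t₁/₂ = ln(2)/0.000313
Step 3: t₁/₂ = 0.6931/0.000313 = 2215 s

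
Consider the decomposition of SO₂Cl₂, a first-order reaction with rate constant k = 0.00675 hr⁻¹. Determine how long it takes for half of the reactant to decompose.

102.7 hr

Step 1: For a first-order reaction, t₁/₂ = ln(2)/k
Step 2: t₁/₂ = ln(2)/0.00675
Step 3: t₁/₂ = 0.6931/0.00675 = 102.7 hr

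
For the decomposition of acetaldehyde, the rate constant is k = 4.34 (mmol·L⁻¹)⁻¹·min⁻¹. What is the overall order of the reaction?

second order (2)

Step 1: The units of k for an nth-order reaction are (concentration)^(1-n)·(time)⁻¹.
Step 2: Here k has units (mmol·L⁻¹)⁻¹·min⁻¹, so the concentration exponent is -1.
Step 3: 1 - n = -1 ⇒ n = 2. The reaction is second order.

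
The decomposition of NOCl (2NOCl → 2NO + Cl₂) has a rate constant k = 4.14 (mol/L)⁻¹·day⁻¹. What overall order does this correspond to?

second order (2)

Step 1: The units of k for an nth-order reaction are (concentration)^(1-n)·(time)⁻¹.
Step 2: Here k has units (mol/L)⁻¹·day⁻¹, so the concentration exponent is -1.
Step 3: 1 - n = -1 ⇒ n = 2. The reaction is second order.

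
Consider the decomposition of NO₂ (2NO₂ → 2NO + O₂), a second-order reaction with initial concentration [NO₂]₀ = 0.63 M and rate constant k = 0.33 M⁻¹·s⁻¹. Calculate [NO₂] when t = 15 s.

0.153 M

Step 1: For a second-order reaction: 1/[NO₂] = 1/[NO₂]₀ + kt
Step 2: 1/[NO₂] = 1/0.63 + 0.33 × 15
Step 3: 1/[NO₂] = 1.587 + 4.95 = 6.537
Step 4: [NO₂] = 1/6.537 = 0.153 M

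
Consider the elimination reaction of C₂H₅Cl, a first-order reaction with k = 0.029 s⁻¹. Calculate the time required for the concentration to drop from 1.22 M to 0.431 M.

35.88 s

Step 1: For first-order: t = ln([C₂H₅Cl]₀/[C₂H₅Cl])/k
Step 2: t = ln(1.22/0.431)/0.029
Step 3: t = ln(2.831)/0.029
Step 4: t = 1.04/0.029 = 35.88 s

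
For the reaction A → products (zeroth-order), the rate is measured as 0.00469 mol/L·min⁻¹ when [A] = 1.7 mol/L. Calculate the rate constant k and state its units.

0.00469 mol/L·min⁻¹

Step 1: For a zeroth-order reaction, rate = k (independent of concentration).
Step 2: k = rate = 0.00469 mol/L·min⁻¹.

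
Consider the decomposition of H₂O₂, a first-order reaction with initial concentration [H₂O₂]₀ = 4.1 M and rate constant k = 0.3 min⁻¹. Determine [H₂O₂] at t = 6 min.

0.6777 M

Step 1: For a first-order reaction: [H₂O₂] = [H₂O₂]₀ × e^(-kt)
Step 2: [H₂O₂] = 4.1 × e^(-0.3 × 6)
Step 3: [H₂O₂] = 4.1 × e^(-1.8)
Step 4: [H₂O₂] = 4.1 × 0.165299 = 0.6777 M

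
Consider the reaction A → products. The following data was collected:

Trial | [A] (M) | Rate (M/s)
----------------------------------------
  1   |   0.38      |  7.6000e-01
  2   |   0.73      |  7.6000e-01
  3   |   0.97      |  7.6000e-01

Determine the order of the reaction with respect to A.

zeroth order (0)

Step 1: Compare trials - when concentration changes, rate stays constant.
Step 2: rate₂/rate₁ = 7.6000e-01/7.6000e-01 = 1
Step 3: [A]₂/[A]₁ = 0.73/0.38 = 1.921
Step 4: Since rate ratio ≈ (conc ratio)^0, the reaction is zeroth order.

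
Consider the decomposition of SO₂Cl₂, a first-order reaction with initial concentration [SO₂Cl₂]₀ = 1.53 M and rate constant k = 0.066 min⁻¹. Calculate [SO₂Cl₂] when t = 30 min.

0.2112 M

Step 1: For a first-order reaction: [SO₂Cl₂] = [SO₂Cl₂]₀ × e^(-kt)
Step 2: [SO₂Cl₂] = 1.53 × e^(-0.066 × 30)
Step 3: [SO₂Cl₂] = 1.53 × e^(-1.98)
Step 4: [SO₂Cl₂] = 1.53 × 0.138069 = 0.2112 M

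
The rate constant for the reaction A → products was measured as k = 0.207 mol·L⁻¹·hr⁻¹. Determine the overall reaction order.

zeroth order (0)

Step 1: The units of k for an nth-order reaction are (concentration)^(1-n)·(time)⁻¹.
Step 2: Here k has units mol·L⁻¹·hr⁻¹, so the concentration exponent is 1.
Step 3: 1 - n = 1 ⇒ n = 0. The reaction is zeroth order.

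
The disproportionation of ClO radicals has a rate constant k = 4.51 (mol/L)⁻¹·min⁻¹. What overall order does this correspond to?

second order (2)

Step 1: The units of k for an nth-order reaction are (concentration)^(1-n)·(time)⁻¹.
Step 2: Here k has units (mol/L)⁻¹·min⁻¹, so the concentration exponent is -1.
Step 3: 1 - n = -1 ⇒ n = 2. The reaction is second order.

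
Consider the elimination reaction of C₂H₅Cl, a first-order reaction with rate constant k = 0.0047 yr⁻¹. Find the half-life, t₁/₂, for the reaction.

147.5 yr

Step 1: For a first-order reaction, t₁/₂ = ln(2)/k
Step 2: t₁/₂ = ln(2)/0.0047
Step 3: t₁/₂ = 0.6931/0.0047 = 147.5 yr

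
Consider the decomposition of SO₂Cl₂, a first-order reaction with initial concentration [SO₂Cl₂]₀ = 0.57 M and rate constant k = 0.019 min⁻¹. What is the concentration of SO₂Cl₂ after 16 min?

0.4206 M

Step 1: For a first-order reaction: [SO₂Cl₂] = [SO₂Cl₂]₀ × e^(-kt)
Step 2: [SO₂Cl₂] = 0.57 × e^(-0.019 × 16)
Step 3: [SO₂Cl₂] = 0.57 × e^(-0.304)
Step 4: [SO₂Cl₂] = 0.57 × 0.737861 = 0.4206 M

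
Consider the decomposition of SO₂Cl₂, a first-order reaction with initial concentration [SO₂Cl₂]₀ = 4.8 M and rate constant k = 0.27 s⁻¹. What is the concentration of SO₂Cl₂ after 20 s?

0.02168 M

Step 1: For a first-order reaction: [SO₂Cl₂] = [SO₂Cl₂]₀ × e^(-kt)
Step 2: [SO₂Cl₂] = 4.8 × e^(-0.27 × 20)
Step 3: [SO₂Cl₂] = 4.8 × e^(-5.4)
Step 4: [SO₂Cl₂] = 4.8 × 0.00451658 = 0.02168 M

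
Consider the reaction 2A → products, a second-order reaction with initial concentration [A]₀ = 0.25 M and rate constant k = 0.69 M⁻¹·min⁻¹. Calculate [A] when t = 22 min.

0.05214 M

Step 1: For a second-order reaction: 1/[A] = 1/[A]₀ + kt
Step 2: 1/[A] = 1/0.25 + 0.69 × 22
Step 3: 1/[A] = 4 + 15.18 = 19.18
Step 4: [A] = 1/19.18 = 0.05214 M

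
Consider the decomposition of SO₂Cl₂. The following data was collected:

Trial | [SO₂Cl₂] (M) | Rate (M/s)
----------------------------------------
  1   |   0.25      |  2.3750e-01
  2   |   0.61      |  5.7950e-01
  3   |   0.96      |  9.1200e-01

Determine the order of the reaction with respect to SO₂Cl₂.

first order (1)

Step 1: Compare trials to find order n where rate₂/rate₁ = ([SO₂Cl₂]₂/[SO₂Cl₂]₁)^n
Step 2: rate₂/rate₁ = 5.7950e-01/2.3750e-01 = 2.44
Step 3: [SO₂Cl₂]₂/[SO₂Cl₂]₁ = 0.61/0.25 = 2.44
Step 4: n = ln(2.44)/ln(2.44) = 1.00 ≈ 1
Step 5: The reaction is first order in SO₂Cl₂.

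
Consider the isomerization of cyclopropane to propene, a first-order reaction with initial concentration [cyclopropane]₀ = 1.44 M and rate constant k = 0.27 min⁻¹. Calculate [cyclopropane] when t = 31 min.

0.0003337 M

Step 1: For a first-order reaction: [cyclopropane] = [cyclopropane]₀ × e^(-kt)
Step 2: [cyclopropane] = 1.44 × e^(-0.27 × 31)
Step 3: [cyclopropane] = 1.44 × e^(-8.37)
Step 4: [cyclopropane] = 1.44 × 0.000231716 = 0.0003337 M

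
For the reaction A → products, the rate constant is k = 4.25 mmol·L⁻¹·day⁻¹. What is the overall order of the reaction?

zeroth order (0)

Step 1: The units of k for an nth-order reaction are (concentration)^(1-n)·(time)⁻¹.
Step 2: Here k has units mmol·L⁻¹·day⁻¹, so the concentration exponent is 1.
Step 3: 1 - n = 1 ⇒ n = 0. The reaction is zeroth order.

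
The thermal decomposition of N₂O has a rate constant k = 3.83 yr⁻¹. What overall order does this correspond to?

first order (1)

Step 1: The units of k for an nth-order reaction are (concentration)^(1-n)·(time)⁻¹.
Step 2: Here k has units yr⁻¹, so the concentration exponent is 0.
Step 3: 1 - n = 0 ⇒ n = 1. The reaction is first order.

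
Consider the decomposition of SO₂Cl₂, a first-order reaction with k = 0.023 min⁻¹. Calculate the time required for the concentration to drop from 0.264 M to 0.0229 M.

106.3 min

Step 1: For first-order: t = ln([SO₂Cl₂]₀/[SO₂Cl₂])/k
Step 2: t = ln(0.264/0.0229)/0.023
Step 3: t = ln(11.53)/0.023
Step 4: t = 2.445/0.023 = 106.3 min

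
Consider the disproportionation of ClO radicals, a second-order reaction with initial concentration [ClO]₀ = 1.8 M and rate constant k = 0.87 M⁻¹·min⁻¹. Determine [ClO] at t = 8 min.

0.1331 M

Step 1: For a second-order reaction: 1/[ClO] = 1/[ClO]₀ + kt
Step 2: 1/[ClO] = 1/1.8 + 0.87 × 8
Step 3: 1/[ClO] = 0.5556 + 6.96 = 7.516
Step 4: [ClO] = 1/7.516 = 0.1331 M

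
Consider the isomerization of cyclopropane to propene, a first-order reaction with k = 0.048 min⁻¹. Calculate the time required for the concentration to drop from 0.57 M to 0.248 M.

17.34 min

Step 1: For first-order: t = ln([cyclopropane]₀/[cyclopropane])/k
Step 2: t = ln(0.57/0.248)/0.048
Step 3: t = ln(2.298)/0.048
Step 4: t = 0.8322/0.048 = 17.34 min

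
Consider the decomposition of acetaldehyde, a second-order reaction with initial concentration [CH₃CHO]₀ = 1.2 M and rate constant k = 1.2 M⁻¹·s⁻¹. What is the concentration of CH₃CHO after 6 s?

0.1245 M

Step 1: For a second-order reaction: 1/[CH₃CHO] = 1/[CH₃CHO]₀ + kt
Step 2: 1/[CH₃CHO] = 1/1.2 + 1.2 × 6
Step 3: 1/[CH₃CHO] = 0.8333 + 7.2 = 8.033
Step 4: [CH₃CHO] = 1/8.033 = 0.1245 M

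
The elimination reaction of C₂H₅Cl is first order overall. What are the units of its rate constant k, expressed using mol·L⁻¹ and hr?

hr⁻¹

Step 1: For overall order n, rate = k × (concentration)^n.
Step 2: Rate has units mol·L⁻¹·hr⁻¹; concentration term has units (mol·L⁻¹)^1.
Step 3: k = rate / (concentration)^n, so units of k = (mol·L⁻¹)^(1-1)·hr⁻¹ = hr⁻¹.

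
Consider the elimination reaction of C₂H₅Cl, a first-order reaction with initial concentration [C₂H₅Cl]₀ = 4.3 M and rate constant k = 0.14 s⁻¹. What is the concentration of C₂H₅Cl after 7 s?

1.614 M

Step 1: For a first-order reaction: [C₂H₅Cl] = [C₂H₅Cl]₀ × e^(-kt)
Step 2: [C₂H₅Cl] = 4.3 × e^(-0.14 × 7)
Step 3: [C₂H₅Cl] = 4.3 × e^(-0.98)
Step 4: [C₂H₅Cl] = 4.3 × 0.375311 = 1.614 M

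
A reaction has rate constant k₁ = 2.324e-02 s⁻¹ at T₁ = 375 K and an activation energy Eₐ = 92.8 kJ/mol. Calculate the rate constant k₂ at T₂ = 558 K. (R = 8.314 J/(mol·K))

4.033e+02 s⁻¹

Step 1: Use the two-temperature Arrhenius form: ln(k₂/k₁) = -Eₐ/R × (1/T₂ - 1/T₁)
Step 2: Convert Eₐ to J/mol: 92.8 kJ/mol = 92800 J/mol
Step 3: 1/T₂ - 1/T₁ = 1/558 - 1/375 = -8.745520e-04 K⁻¹
Step 4: ln(k₂/k₁) = -92800/8.314 × -8.745520e-04 = 9.76166
Step 5: k₂ = k₁ × exp(9.76166) = 2.324e-02 × 1.73554e+04 = 4.033e+02 s⁻¹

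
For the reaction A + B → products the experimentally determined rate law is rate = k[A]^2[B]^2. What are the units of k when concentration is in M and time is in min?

M⁻³·min⁻¹

Step 1: Overall order = 2 + 2 = 4.
Step 2: rate has units M·min⁻¹; [A]^2[B]^2 has units M^4.
Step 3: k = rate/([A]^2[B]^2), so units of k = M^(1-4)·min⁻¹ = M⁻³·min⁻¹.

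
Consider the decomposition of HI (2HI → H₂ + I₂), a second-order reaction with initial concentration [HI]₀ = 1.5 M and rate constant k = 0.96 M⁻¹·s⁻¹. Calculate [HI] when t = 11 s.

0.08907 M

Step 1: For a second-order reaction: 1/[HI] = 1/[HI]₀ + kt
Step 2: 1/[HI] = 1/1.5 + 0.96 × 11
Step 3: 1/[HI] = 0.6667 + 10.56 = 11.23
Step 4: [HI] = 1/11.23 = 0.08907 M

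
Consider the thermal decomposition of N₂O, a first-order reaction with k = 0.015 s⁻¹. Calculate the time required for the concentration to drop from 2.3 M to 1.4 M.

33.1 s

Step 1: For first-order: t = ln([N₂O]₀/[N₂O])/k
Step 2: t = ln(2.3/1.4)/0.015
Step 3: t = ln(1.643)/0.015
Step 4: t = 0.4964/0.015 = 33.1 s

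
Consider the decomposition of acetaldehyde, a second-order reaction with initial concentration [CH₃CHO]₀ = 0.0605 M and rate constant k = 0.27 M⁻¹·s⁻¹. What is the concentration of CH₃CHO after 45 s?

0.03487 M

Step 1: For a second-order reaction: 1/[CH₃CHO] = 1/[CH₃CHO]₀ + kt
Step 2: 1/[CH₃CHO] = 1/0.0605 + 0.27 × 45
Step 3: 1/[CH₃CHO] = 16.53 + 12.15 = 28.68
Step 4: [CH₃CHO] = 1/28.68 = 0.03487 M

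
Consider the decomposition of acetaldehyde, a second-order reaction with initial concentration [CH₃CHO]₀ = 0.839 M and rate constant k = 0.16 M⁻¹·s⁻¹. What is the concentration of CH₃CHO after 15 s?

0.2784 M

Step 1: For a second-order reaction: 1/[CH₃CHO] = 1/[CH₃CHO]₀ + kt
Step 2: 1/[CH₃CHO] = 1/0.839 + 0.16 × 15
Step 3: 1/[CH₃CHO] = 1.192 + 2.4 = 3.592
Step 4: [CH₃CHO] = 1/3.592 = 0.2784 M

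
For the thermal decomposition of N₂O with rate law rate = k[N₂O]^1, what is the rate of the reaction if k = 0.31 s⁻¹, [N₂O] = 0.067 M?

0.02077 M/s

Step 1: Identify the rate law: rate = k[N₂O]^1
Step 2: Substitute values: rate = 0.31 × (0.067)^1
Step 3: Calculate: rate = 0.31 × 0.067 = 0.02077 M/s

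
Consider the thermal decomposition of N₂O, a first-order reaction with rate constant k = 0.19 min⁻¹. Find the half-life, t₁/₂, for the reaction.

3.648 min

Step 1: For a first-order reaction, t₁/₂ = ln(2)/k
Step 2: t₁/₂ = ln(2)/0.19
Step 3: t₁/₂ = 0.6931/0.19 = 3.648 min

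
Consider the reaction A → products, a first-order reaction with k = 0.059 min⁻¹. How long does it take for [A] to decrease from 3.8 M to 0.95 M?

23.5 min

Step 1: For first-order: t = ln([A]₀/[A])/k
Step 2: t = ln(3.8/0.95)/0.059
Step 3: t = ln(4)/0.059
Step 4: t = 1.386/0.059 = 23.5 min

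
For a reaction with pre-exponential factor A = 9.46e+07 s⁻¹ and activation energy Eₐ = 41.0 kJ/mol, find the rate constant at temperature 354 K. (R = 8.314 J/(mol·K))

8.43e+01 s⁻¹

Step 1: Use the Arrhenius equation: k = A × exp(-Eₐ/RT)
Step 2: Convert Eₐ to J/mol: 41.0 kJ/mol = 41000 J/mol
Step 3: Calculate the exponent: -Eₐ/(RT) = -41000/(8.314 × 354) = -13.93062
Step 4: k = 9.46e+07 × exp(-13.93062)
Step 5: k = 9.46e+07 × 8.91269e-07 = 8.4314e+01 s⁻¹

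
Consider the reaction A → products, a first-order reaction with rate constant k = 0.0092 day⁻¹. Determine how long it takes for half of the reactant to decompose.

75.34 day

Step 1: For a first-order reaction, t₁/₂ = ln(2)/k
Step 2: t₁/₂ = ln(2)/0.0092
Step 3: t₁/₂ = 0.6931/0.0092 = 75.34 day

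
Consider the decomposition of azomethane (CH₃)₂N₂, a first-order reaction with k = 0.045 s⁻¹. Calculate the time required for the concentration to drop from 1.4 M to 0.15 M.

49.64 s

Step 1: For first-order: t = ln([azomethane]₀/[azomethane])/k
Step 2: t = ln(1.4/0.15)/0.045
Step 3: t = ln(9.333)/0.045
Step 4: t = 2.234/0.045 = 49.64 s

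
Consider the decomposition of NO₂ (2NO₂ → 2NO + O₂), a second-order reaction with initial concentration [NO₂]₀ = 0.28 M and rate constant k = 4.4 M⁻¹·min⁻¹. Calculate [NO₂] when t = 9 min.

0.02316 M

Step 1: For a second-order reaction: 1/[NO₂] = 1/[NO₂]₀ + kt
Step 2: 1/[NO₂] = 1/0.28 + 4.4 × 9
Step 3: 1/[NO₂] = 3.571 + 39.6 = 43.17
Step 4: [NO₂] = 1/43.17 = 0.02316 M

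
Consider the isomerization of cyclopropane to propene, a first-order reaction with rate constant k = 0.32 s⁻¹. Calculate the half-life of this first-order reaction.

2.166 s

Step 1: For a first-order reaction, t₁/₂ = ln(2)/k
Step 2: t₁/₂ = ln(2)/0.32
Step 3: t₁/₂ = 0.6931/0.32 = 2.166 s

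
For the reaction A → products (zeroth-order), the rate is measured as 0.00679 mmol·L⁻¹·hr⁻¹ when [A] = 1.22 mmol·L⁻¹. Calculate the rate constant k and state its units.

0.00679 mmol·L⁻¹·hr⁻¹

Step 1: For a zeroth-order reaction, rate = k (independent of concentration).
Step 2: k = rate = 0.00679 mmol·L⁻¹·hr⁻¹.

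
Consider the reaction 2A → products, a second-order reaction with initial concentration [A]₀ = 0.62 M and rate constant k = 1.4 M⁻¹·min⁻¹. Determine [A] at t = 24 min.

0.0284 M

Step 1: For a second-order reaction: 1/[A] = 1/[A]₀ + kt
Step 2: 1/[A] = 1/0.62 + 1.4 × 24
Step 3: 1/[A] = 1.613 + 33.6 = 35.21
Step 4: [A] = 1/35.21 = 0.0284 M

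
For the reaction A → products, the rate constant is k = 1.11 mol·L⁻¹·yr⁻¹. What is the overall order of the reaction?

zeroth order (0)

Step 1: The units of k for an nth-order reaction are (concentration)^(1-n)·(time)⁻¹.
Step 2: Here k has units mol·L⁻¹·yr⁻¹, so the concentration exponent is 1.
Step 3: 1 - n = 1 ⇒ n = 0. The reaction is zeroth order.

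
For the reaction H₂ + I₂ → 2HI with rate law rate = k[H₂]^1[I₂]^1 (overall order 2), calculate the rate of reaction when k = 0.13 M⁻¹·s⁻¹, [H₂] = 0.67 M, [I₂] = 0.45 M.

0.0392 M/s

Step 1: The rate law is rate = k[H₂]^1[I₂]^1, overall order = 1+1 = 2
Step 2: Substitute values: rate = 0.13 × (0.67)^1 × (0.45)^1
Step 3: rate = 0.13 × 0.67 × 0.45 = 0.039195 M/s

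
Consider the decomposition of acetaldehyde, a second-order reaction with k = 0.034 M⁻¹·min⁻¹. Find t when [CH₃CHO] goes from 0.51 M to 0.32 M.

34.24 min

Step 1: For second-order: t = (1/[CH₃CHO] - 1/[CH₃CHO]₀)/k
Step 2: t = (1/0.32 - 1/0.51)/0.034
Step 3: t = (3.125 - 1.961)/0.034
Step 4: t = 1.164/0.034 = 34.24 min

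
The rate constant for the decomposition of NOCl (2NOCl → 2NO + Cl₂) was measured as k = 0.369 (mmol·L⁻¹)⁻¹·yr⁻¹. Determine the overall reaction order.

second order (2)

Step 1: The units of k for an nth-order reaction are (concentration)^(1-n)·(time)⁻¹.
Step 2: Here k has units (mmol·L⁻¹)⁻¹·yr⁻¹, so the concentration exponent is -1.
Step 3: 1 - n = -1 ⇒ n = 2. The reaction is second order.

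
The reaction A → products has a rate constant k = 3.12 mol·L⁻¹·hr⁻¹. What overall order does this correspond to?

zeroth order (0)

Step 1: The units of k for an nth-order reaction are (concentration)^(1-n)·(time)⁻¹.
Step 2: Here k has units mol·L⁻¹·hr⁻¹, so the concentration exponent is 1.
Step 3: 1 - n = 1 ⇒ n = 0. The reaction is zeroth order.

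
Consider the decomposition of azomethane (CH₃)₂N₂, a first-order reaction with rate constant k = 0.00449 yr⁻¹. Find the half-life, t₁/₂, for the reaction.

154.4 yr

Step 1: For a first-order reaction, t₁/₂ = ln(2)/k
Step 2: t₁/₂ = ln(2)/0.00449
Step 3: t₁/₂ = 0.6931/0.00449 = 154.4 yr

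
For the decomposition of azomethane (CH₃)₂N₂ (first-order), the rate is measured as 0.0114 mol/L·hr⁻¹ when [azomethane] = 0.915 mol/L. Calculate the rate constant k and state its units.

0.01246 hr⁻¹

Step 1: rate = k[azomethane]^1, so k = rate / [azomethane]^1.
Step 2: k = 0.0114 / (0.915)^1 = 0.0114 / 0.915.
Step 3: k = 0.01246 hr⁻¹.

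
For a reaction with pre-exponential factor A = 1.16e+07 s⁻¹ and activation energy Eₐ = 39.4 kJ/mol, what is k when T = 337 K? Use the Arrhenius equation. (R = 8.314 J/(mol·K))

9.06e+00 s⁻¹

Step 1: Use the Arrhenius equation: k = A × exp(-Eₐ/RT)
Step 2: Convert Eₐ to J/mol: 39.4 kJ/mol = 39400 J/mol
Step 3: Calculate the exponent: -Eₐ/(RT) = -39400/(8.314 × 337) = -14.06230
Step 4: k = 1.16e+07 × exp(-14.06230)
Step 5: k = 1.16e+07 × 7.81305e-07 = 9.0631e+00 s⁻¹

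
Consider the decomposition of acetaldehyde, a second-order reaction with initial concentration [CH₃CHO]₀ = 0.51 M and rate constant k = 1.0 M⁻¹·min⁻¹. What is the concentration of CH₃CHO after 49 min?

0.01962 M

Step 1: For a second-order reaction: 1/[CH₃CHO] = 1/[CH₃CHO]₀ + kt
Step 2: 1/[CH₃CHO] = 1/0.51 + 1.0 × 49
Step 3: 1/[CH₃CHO] = 1.961 + 49 = 50.96
Step 4: [CH₃CHO] = 1/50.96 = 0.01962 M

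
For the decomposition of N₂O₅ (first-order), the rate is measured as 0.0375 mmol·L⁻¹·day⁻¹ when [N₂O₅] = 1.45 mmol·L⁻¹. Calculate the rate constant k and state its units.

0.02586 day⁻¹

Step 1: rate = k[N₂O₅]^1, so k = rate / [N₂O₅]^1.
Step 2: k = 0.0375 / (1.45)^1 = 0.0375 / 1.45.
Step 3: k = 0.02586 day⁻¹.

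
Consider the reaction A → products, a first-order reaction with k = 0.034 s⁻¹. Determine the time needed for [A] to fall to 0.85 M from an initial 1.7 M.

20.39 s

Step 1: For first-order: t = ln([A]₀/[A])/k
Step 2: t = ln(1.7/0.85)/0.034
Step 3: t = ln(2)/0.034
Step 4: t = 0.6931/0.034 = 20.39 s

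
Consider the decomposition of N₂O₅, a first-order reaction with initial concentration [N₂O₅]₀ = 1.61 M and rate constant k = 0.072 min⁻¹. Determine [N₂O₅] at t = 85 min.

0.00354 M

Step 1: For a first-order reaction: [N₂O₅] = [N₂O₅]₀ × e^(-kt)
Step 2: [N₂O₅] = 1.61 × e^(-0.072 × 85)
Step 3: [N₂O₅] = 1.61 × e^(-6.12)
Step 4: [N₂O₅] = 1.61 × 0.00219846 = 0.00354 M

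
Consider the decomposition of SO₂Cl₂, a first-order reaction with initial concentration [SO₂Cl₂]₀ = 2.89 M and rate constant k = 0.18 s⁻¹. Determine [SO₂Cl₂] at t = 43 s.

0.001257 M

Step 1: For a first-order reaction: [SO₂Cl₂] = [SO₂Cl₂]₀ × e^(-kt)
Step 2: [SO₂Cl₂] = 2.89 × e^(-0.18 × 43)
Step 3: [SO₂Cl₂] = 2.89 × e^(-7.74)
Step 4: [SO₂Cl₂] = 2.89 × 0.000435072 = 0.001257 M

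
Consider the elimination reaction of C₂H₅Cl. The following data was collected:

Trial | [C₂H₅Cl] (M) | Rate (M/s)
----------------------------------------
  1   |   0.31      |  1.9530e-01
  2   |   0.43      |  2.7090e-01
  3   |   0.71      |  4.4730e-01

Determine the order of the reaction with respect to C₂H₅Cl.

first order (1)

Step 1: Compare trials to find order n where rate₂/rate₁ = ([C₂H₅Cl]₂/[C₂H₅Cl]₁)^n
Step 2: rate₂/rate₁ = 2.7090e-01/1.9530e-01 = 1.387
Step 3: [C₂H₅Cl]₂/[C₂H₅Cl]₁ = 0.43/0.31 = 1.387
Step 4: n = ln(1.387)/ln(1.387) = 1.00 ≈ 1
Step 5: The reaction is first order in C₂H₅Cl.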